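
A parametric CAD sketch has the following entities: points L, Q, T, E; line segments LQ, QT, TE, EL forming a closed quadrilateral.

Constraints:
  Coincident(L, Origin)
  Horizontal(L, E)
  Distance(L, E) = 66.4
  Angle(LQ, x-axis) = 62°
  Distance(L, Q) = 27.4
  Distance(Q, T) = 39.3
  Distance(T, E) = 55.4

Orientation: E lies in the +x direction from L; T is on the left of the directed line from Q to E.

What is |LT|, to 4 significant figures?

65.62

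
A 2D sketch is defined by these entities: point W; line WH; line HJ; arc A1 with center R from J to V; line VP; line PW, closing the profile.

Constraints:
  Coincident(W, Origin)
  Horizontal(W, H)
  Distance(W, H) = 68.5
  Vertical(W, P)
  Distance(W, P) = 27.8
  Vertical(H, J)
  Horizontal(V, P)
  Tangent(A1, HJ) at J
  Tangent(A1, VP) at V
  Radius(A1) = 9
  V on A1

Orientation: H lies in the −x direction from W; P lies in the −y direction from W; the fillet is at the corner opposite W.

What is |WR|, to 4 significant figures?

62.40

W is at the origin; WH is horizontal with |WH| = 68.5 and H on the −x side, so H = (-68.50, 0.000). WP is vertical with |WP| = 27.8 and P on the −y side, so P = (0.000, -27.80). The virtual corner opposite W is at (-68.50, -27.80). A1 meets HJ tangentially, so RJ is at right angles to HJ and the tangent condition forces RV to be normal to VP, with radius 9.0, so the center R sits 9.0 in from both sides at R = (-59.50, -18.80). Then |WR| = |R − W| = 62.40.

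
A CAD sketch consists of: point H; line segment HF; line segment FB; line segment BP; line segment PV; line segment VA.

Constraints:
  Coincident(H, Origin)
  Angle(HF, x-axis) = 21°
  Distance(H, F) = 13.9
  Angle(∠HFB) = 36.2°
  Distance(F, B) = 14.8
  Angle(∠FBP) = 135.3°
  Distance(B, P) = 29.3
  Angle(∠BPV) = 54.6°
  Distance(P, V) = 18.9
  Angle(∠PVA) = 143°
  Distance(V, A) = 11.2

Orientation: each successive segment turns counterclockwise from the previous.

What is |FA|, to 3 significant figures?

20.0

H is at the origin; HF runs at 21.0° with length 13.9, so F = (13.0, 4.98). ∠HFB = 36.2° gives FB at 165° from the x-axis; with |FB| = 14.8, B = (-1.31, 8.86). ∠FBP = 135.3° gives BP at -150° from the x-axis; with |BP| = 29.3, P = (-26.8, -5.57). ∠BPV = 54.6° gives PV at -25.1° from the x-axis; with |PV| = 18.9, V = (-9.69, -13.6). ∠PVA = 143.0° gives VA at 11.9° from the x-axis; with |VA| = 11.2, A = (1.27, -11.3). Then |FA| = |A − F| = 20.0.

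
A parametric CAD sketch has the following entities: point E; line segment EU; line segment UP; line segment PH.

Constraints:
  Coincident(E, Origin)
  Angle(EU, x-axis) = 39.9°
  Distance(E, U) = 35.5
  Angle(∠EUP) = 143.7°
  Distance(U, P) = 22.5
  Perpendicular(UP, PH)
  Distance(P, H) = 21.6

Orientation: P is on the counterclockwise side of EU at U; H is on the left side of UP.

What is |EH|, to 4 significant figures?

51.11

E is at the origin; EU runs at 39.9° with length 35.5, so U = 35.5·(cos 39.9°, sin 39.9°) = (27.23, 22.77). ∠EUP = 143.7°, so UP runs at 39.9° + (180° − 143.7°) = 76.20° from the x-axis; with |UP| = 22.5, P = U + 22.5·(cos 76.20°, sin 76.20°) = (32.60, 44.62). UP is perpendicular to PH; with |PH| = 21.6 on the left of UP, H = P + 21.6·(-0.9711, 0.2385) = (11.62, 49.77). Then |EH| = |H − E| = 51.11.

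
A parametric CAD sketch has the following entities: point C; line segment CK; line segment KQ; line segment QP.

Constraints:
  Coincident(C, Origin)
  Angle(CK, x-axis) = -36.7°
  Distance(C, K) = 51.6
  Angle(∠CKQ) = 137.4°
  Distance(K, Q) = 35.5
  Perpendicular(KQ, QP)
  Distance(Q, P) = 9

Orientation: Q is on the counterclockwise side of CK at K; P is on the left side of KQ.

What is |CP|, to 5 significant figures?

77.922

∠CKQ = 137.4°, so KQ runs at -36.7° + (180° − 137.4°) = 5.9000° from the x-axis; with |KQ| = 35.5, Q = K + 35.5·(cos 5.9000°, sin 5.9000°) = (76.684, -27.188). KQ is perpendicular to QP; with |QP| = 9.0 on the left of KQ, P = Q + 9.0·(-0.10279, 0.99470) = (75.758, -18.236). Then |CP| = |P − C| = 77.922.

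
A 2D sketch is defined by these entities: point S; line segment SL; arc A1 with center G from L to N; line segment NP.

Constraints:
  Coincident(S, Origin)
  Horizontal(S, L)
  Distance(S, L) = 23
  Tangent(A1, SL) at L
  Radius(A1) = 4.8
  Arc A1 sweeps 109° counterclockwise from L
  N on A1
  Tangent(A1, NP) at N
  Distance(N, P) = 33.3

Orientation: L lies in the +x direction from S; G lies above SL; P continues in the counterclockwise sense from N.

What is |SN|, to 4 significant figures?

28.26

S is at the origin; S and L share the same y with |SL| = 23.0 and L on the +x side, so L = (23.00, 0.000). The tangent condition forces GL to be normal to SL, so G = L + (0, 4.8) = (23.00, 4.800). On A1, L sits at bearing -90° from G; a 109° counterclockwise sweep puts N at bearing 19°, so N = G + 4.8·(cos 19°, sin 19°) = (27.54, 6.363). Then |SN| = |N − S| = 28.26.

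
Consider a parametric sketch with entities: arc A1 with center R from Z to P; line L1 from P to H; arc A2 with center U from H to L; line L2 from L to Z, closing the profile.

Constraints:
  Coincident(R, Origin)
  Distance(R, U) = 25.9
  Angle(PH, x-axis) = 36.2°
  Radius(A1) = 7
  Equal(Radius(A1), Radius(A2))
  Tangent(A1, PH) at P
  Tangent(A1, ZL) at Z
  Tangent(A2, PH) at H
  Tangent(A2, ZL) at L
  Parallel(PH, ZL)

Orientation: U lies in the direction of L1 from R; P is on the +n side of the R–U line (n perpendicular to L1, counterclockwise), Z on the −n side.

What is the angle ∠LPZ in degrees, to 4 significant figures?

61.61°

The slot axis is L1's direction at 36.2°, so u = (cos 36.2°, sin 36.2°) = (0.8070, 0.5906) and n = (−sin 36.2°, cos 36.2°) = (-0.5906, 0.8070). R is at the origin and U lies 25.9 along u from R, so U = 25.9·u = (20.90, 15.30). Tangency of A1 to both parallel lines with radius 7.0 puts P and Z at R ± 7.0·n: P = (-4.134, 5.649), Z = (4.134, -5.649). Equal radii place H and L the same way about U: H = U + 7.0·n = (16.77, 20.95), L = U − 7.0·n = (25.03, 9.648). Then cos ∠LPZ = PL·PZ / (|PL||PZ|), giving 61.61°.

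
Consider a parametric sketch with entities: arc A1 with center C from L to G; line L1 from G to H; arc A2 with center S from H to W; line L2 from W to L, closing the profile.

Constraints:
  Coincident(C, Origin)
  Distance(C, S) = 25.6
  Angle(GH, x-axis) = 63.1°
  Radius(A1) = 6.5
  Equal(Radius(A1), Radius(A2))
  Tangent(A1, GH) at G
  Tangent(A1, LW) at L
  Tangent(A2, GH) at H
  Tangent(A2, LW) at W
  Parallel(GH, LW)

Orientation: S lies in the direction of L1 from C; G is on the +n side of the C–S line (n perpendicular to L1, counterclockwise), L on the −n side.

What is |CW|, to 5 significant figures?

26.412

The slot axis is L1's direction at 63.1°, so u = (cos 63.1°, sin 63.1°) = (0.45243, 0.89180) and n = (−sin 63.1°, cos 63.1°) = (-0.89180, 0.45243). C is at the origin and S lies 25.6 along u from C, so S = 25.6·u = (11.582, 22.830). Tangency of A1 to both parallel lines with radius 6.5 puts G and L at C ± 6.5·n: G = (-5.7967, 2.9408), L = (5.7967, -2.9408). Equal radii place H and W the same way about S: H = S + 6.5·n = (5.7856, 25.771), W = S − 6.5·n = (17.379, 19.889). Then |CW| = |W − C| = 26.412.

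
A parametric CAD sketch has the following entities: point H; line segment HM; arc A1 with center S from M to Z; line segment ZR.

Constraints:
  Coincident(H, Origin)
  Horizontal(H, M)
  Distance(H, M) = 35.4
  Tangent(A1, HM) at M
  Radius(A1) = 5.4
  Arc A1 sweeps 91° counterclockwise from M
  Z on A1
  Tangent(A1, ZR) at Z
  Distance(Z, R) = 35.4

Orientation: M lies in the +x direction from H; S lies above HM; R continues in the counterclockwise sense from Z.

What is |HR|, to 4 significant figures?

57.33

H is at the origin; H and M share the same y with |HM| = 35.4 and M on the +x side, so M = (35.40, 0.000). Tangency of A1 to HM means the radius SM is perpendicular to HM, so S = M + (0, 5.4) = (35.40, 5.400). On A1, M sits at bearing -90° from S; a 91° counterclockwise sweep puts Z at bearing 1°, so Z = S + 5.4·(cos 1°, sin 1°) = (40.80, 5.494). A1 meets ZR tangentially, so SZ is at right angles to ZR, so ZR runs along (−sin 1°, cos 1°); with |ZR| = 35.4, R = (40.18, 40.89). Then |HR| = |R − H| = 57.33.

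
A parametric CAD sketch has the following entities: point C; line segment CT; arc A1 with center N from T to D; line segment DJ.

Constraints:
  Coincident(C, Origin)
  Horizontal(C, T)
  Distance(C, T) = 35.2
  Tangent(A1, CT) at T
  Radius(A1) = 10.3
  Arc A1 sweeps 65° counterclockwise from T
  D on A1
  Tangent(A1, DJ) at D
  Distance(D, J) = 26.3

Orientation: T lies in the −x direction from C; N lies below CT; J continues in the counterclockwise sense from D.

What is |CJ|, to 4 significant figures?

63.12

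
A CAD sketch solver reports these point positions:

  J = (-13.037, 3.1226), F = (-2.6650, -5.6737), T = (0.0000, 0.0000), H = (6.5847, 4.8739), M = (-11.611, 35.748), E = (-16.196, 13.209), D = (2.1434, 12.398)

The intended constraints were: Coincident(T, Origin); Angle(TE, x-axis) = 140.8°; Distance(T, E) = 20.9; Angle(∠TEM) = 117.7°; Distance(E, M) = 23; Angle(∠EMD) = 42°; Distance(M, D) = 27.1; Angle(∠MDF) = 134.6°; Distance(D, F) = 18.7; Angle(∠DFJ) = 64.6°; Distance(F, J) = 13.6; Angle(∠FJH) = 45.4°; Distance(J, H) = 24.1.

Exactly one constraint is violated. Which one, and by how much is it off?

Distance(J, H) = 24.1 — off by 4.40.

T = (0.00, 0.00) ✓; TE at 140.8° ✓; |TE| = 20.90 ✓; ∠TEM = 117.7° ✓; |EM| = 23.00 ✓; ∠EMD = 42.00° ✓; |MD| = 27.10 ✓; ∠MDF = 134.6° ✓; |DF| = 18.70 ✓; ∠DFJ = 64.60° ✓; |FJ| = 13.60 ✓; ∠FJH = 45.40° ✓; |JH| = 19.70 ✗.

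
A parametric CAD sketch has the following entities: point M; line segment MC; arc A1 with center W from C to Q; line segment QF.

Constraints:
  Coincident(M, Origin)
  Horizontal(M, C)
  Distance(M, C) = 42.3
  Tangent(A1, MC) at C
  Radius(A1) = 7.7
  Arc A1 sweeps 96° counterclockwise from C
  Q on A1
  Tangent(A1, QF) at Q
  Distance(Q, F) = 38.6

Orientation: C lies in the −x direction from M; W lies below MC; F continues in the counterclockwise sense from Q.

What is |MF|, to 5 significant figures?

65.635

M is at the origin; MC is horizontal with |MC| = 42.3 and C on the −x side, so C = (-42.300, 0.0000). A1 meets MC tangentially, so WC is at right angles to MC, so W = C + (0, -7.7) = (-42.300, -7.7000). On A1, C sits at bearing 90° from W; a 96° counterclockwise sweep puts Q at bearing 186°, so Q = W + 7.7·(cos 186°, sin 186°) = (-49.958, -8.5049). A1 meets QF tangentially, so WQ is at right angles to QF, so QF runs along (−sin 186°, cos 186°); with |QF| = 38.6, F = (-45.923, -46.893). Then |MF| = |F − M| = 65.635.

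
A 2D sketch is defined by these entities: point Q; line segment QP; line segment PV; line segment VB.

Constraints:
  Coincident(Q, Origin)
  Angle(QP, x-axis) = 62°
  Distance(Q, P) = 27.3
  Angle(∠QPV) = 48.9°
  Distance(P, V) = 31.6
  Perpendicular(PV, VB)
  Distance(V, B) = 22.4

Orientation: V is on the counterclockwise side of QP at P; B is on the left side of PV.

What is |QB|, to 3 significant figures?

13.8

∠QPV = 48.9°, so PV runs at 62.0° + (180° − 48.9°) = 193° from the x-axis; with |PV| = 31.6, V = P + 31.6·(cos 193°, sin 193°) = (-18.0, 16.9). PV ⟂ VB; with |VB| = 22.4 on the left of PV, B = V + 22.4·(0.227, -0.974) = (-12.9, -4.87). Then |QB| = |B − Q| = 13.8.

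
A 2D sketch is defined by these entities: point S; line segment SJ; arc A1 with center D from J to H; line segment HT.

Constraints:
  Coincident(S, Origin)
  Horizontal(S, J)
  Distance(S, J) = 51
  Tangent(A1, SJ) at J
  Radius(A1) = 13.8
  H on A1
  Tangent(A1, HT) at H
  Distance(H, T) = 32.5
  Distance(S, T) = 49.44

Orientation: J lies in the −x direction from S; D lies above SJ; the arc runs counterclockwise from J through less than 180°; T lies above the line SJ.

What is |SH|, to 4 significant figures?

39.05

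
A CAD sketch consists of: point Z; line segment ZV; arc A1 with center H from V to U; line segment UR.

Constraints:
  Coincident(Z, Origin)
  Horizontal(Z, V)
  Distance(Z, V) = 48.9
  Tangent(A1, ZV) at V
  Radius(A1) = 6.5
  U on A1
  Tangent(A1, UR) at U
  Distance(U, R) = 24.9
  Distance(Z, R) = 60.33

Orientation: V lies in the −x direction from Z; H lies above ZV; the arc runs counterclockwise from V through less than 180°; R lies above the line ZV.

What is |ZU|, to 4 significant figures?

43.64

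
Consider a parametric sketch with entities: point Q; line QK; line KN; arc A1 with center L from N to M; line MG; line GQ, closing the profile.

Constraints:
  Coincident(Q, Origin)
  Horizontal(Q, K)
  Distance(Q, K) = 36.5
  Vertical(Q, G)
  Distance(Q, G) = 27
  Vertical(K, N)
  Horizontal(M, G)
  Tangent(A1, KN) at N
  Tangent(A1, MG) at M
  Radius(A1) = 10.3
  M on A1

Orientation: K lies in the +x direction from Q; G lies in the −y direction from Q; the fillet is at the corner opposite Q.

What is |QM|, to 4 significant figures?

37.62

Q is at the origin; QK is horizontal with |QK| = 36.5 and K on the +x side, so K = (36.50, 0.000). Q and G share the same x with |QG| = 27.0 and G on the −y side, so G = (0.000, -27.00). The virtual corner opposite Q is at (36.50, -27.00). Since A1 is tangent to KN there, LN ⟂ KN and tangency of A1 to MG means the radius LM is perpendicular to MG, with radius 10.3, so the center L sits 10.3 in from both sides at L = (26.20, -16.70). That places the tangent points at N = (36.50, -16.70) on KN and M = (26.20, -27.00) on MG. Then |QM| = |M − Q| = 37.62.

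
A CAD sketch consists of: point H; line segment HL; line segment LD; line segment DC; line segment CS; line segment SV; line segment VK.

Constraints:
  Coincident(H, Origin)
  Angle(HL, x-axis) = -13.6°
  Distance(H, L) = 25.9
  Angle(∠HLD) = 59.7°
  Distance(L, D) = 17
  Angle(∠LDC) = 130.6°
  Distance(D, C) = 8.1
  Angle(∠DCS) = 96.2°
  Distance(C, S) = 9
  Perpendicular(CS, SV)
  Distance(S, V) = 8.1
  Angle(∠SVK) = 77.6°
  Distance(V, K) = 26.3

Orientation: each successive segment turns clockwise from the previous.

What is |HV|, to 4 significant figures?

15.46

∠DCS = 96.2° gives CS at 92.90° from the x-axis; with |CS| = 9.0, S = (4.844, -8.885). The perpendicularity gives SV at right angles to CS, so SV runs at 2.900°; with |SV| = 8.1, V = (12.93, -8.475). Then |HV| = |V − H| = 15.46.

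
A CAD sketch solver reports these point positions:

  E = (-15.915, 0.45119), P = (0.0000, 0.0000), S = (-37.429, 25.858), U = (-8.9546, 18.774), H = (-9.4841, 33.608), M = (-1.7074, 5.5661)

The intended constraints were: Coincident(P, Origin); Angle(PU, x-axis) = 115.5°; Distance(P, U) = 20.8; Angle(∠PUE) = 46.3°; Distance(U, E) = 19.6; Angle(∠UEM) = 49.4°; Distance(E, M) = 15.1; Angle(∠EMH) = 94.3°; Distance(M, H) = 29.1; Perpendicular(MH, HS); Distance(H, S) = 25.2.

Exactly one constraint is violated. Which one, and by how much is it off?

Distance(H, S) = 25.2 — off by 3.80.

P = (0.00, 0.00) ✓; PU at 115.5° ✓; |PU| = 20.80 ✓; ∠PUE = 46.30° ✓; |UE| = 19.60 ✓; ∠UEM = 49.40° ✓; |EM| = 15.10 ✓; ∠EMH = 94.30° ✓; |MH| = 29.10 ✓; ∠(MH, HS) = 90.00° ✓; |HS| = 29.00 ✗.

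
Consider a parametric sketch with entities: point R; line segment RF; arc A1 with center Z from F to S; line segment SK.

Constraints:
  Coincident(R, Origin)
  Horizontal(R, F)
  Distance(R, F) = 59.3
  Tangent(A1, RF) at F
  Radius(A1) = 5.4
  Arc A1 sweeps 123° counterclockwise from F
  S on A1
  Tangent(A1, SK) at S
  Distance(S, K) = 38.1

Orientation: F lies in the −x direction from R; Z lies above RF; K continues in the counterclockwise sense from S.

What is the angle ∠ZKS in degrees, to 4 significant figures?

8.067°

On A1, F sits at bearing -90° from Z; a 123° counterclockwise sweep puts S at bearing 33°, so S = Z + 5.4·(cos 33°, sin 33°) = (-54.77, 8.341). Since A1 is tangent to SK there, ZS ⟂ SK, so SK runs along (−sin 33°, cos 33°); with |SK| = 38.1, K = (-75.52, 40.29). Then cos ∠ZKS = KZ·KS / (|KZ||KS|), giving 8.067°.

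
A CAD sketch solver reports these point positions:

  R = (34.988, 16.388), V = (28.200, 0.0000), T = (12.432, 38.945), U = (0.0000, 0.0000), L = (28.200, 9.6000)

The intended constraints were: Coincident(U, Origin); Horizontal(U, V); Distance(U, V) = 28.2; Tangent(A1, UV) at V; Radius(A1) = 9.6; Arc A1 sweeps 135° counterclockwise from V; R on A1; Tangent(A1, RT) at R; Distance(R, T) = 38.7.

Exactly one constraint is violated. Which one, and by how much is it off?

Distance(R, T) = 38.7 — off by 6.80.

U = (0.00, 0.00) ✓; U.y = 0.00, V.y = 0.00 ✓; |UV| = 28.20 ✓; ∠(LV, VU) = 90.00° ✓; |LV| = 9.600 ✓; bearing(L→R) − bearing(L→V) = 135.0° ✓; |LR| = 9.600 ✓; ∠(LR, RT) = 90.00° ✓; |RT| = 31.90 ✗.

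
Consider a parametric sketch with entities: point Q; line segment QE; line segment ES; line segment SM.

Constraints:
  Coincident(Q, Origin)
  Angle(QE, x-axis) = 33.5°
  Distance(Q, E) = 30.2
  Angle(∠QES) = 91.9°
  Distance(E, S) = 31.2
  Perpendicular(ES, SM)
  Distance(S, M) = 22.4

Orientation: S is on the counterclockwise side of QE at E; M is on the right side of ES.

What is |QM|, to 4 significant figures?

61.66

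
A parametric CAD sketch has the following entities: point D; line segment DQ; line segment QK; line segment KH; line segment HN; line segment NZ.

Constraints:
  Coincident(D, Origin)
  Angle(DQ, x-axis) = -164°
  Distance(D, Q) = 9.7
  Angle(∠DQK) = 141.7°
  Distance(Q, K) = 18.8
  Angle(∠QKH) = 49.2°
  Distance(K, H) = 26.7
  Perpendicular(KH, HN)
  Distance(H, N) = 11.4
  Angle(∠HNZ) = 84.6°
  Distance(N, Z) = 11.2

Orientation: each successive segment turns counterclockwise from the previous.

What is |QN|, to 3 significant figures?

14.7

∠QKH = 49.2° gives KH at 5.10° from the x-axis; with |KH| = 26.7, H = (6.30, -15.6). KH ⟂ HN, so HN runs at 95.1°; with |HN| = 11.4, N = (5.29, -4.21). Then |QN| = |N − Q| = 14.7.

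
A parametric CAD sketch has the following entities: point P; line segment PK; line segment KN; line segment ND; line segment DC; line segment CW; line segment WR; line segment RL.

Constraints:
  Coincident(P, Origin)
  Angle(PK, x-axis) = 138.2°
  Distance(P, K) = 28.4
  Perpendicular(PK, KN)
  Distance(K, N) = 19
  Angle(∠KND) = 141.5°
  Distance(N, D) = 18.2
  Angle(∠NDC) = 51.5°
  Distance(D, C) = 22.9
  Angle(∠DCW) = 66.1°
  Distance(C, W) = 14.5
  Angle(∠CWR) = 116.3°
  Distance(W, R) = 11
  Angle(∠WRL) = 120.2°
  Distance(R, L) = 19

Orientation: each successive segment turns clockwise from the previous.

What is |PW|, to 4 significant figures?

29.51

P is at the origin; PK runs at 138.2° with length 28.4, so K = (-21.17, 18.93). PK ⟂ KN, so KN runs at 48.20°; with |KN| = 19.0, N = (-8.507, 33.09). ∠KND = 141.5° gives ND at 9.700° from the x-axis; with |ND| = 18.2, D = (9.432, 36.16). ∠NDC = 51.5° gives DC at -118.8° from the x-axis; with |DC| = 22.9, C = (-1.600, 16.09). ∠DCW = 66.1° gives CW at 127.3° from the x-axis; with |CW| = 14.5, W = (-10.39, 27.63). Then |PW| = |W − P| = 29.51.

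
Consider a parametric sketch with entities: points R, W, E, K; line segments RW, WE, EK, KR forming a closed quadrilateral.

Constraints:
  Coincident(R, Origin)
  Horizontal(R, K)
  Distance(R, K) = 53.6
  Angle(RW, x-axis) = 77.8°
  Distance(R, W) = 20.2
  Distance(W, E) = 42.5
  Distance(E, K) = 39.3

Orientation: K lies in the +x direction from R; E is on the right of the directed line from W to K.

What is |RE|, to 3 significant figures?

28.0

Checks: |WE| = 42.50 ✓; |EK| = 39.30 ✓.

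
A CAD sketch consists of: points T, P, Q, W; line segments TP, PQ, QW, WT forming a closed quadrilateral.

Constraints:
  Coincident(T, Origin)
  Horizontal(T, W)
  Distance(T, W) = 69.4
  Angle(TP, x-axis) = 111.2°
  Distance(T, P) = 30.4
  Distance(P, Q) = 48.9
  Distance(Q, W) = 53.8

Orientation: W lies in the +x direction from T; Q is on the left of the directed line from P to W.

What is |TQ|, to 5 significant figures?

55.359

Checks: |PQ| = 48.90 ✓; |QW| = 53.80 ✓.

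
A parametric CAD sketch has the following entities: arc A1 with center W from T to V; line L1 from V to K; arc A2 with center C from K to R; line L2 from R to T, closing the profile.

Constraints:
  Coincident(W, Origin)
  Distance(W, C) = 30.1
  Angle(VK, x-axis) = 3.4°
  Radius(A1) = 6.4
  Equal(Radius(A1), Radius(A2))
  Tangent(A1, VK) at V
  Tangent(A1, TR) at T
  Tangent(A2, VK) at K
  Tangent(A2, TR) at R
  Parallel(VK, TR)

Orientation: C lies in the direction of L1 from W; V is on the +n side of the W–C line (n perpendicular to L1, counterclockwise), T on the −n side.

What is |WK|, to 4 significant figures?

30.77

The slot axis is L1's direction at 3.4°, so u = (cos 3.4°, sin 3.4°) = (0.9982, 0.05931) and n = (−sin 3.4°, cos 3.4°) = (-0.05931, 0.9982). W is at the origin and C lies 30.1 along u from W, so C = 30.1·u = (30.05, 1.785). Tangency of A1 to both parallel lines with radius 6.4 puts V and T at W ± 6.4·n: V = (-0.3796, 6.389), T = (0.3796, -6.389). Equal radii place K and R the same way about C: K = C + 6.4·n = (29.67, 8.174), R = C − 6.4·n = (30.43, -4.604). Then |WK| = |K − W| = 30.77.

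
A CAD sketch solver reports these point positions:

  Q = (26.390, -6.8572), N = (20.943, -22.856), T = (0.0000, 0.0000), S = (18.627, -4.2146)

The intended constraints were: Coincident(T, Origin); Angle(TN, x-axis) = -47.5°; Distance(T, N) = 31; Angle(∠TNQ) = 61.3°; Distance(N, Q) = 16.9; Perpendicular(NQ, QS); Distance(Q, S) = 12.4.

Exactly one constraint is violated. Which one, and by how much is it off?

Distance(Q, S) = 12.4 — off by 4.20.

T = (0.00, 0.00) ✓; TN at -47.50° ✓; |TN| = 31.00 ✓; ∠TNQ = 61.30° ✓; |NQ| = 16.90 ✓; ∠(NQ, QS) = 90.00° ✓; |QS| = 8.200 ✗.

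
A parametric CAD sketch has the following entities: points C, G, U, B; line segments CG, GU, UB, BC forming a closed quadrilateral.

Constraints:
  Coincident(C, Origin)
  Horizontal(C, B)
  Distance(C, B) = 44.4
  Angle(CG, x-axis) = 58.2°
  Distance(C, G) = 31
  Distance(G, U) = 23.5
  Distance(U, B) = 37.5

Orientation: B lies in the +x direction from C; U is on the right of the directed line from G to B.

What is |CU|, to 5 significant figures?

8.5927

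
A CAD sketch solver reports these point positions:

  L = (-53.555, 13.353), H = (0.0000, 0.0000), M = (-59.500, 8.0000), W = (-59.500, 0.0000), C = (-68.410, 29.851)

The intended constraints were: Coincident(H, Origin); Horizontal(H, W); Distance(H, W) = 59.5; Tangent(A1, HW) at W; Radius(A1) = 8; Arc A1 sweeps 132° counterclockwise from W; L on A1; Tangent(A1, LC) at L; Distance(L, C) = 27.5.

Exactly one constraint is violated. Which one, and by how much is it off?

Distance(L, C) = 27.5 — off by 5.30.

H = (0.00, 0.00) ✓; H.y = 0.00, W.y = 0.00 ✓; |HW| = 59.50 ✓; ∠(MW, WH) = 90.00° ✓; |MW| = 8.000 ✓; bearing(M→L) − bearing(M→W) = 132.0° ✓; |ML| = 8.000 ✓; ∠(ML, LC) = 90.00° ✓; |LC| = 22.20 ✗.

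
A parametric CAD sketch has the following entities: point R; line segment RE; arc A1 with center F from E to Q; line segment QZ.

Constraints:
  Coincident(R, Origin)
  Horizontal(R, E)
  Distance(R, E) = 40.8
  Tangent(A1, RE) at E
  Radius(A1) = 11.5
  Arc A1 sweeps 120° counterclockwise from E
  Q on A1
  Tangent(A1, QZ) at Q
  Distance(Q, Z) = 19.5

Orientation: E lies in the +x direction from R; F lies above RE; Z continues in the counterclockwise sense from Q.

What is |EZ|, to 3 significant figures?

34.1

R is at the origin; R and E share the same y with |RE| = 40.8 and E on the +x side, so E = (40.8, 0.00). Tangency of A1 to RE means the radius FE is perpendicular to RE, so F = E + (0, 11.5) = (40.8, 11.5). On A1, E sits at bearing -90° from F; a 120° counterclockwise sweep puts Q at bearing 30°, so Q = F + 11.5·(cos 30°, sin 30°) = (50.8, 17.2). A1 meets QZ tangentially, so FQ is at right angles to QZ, so QZ runs along (−sin 30°, cos 30°); with |QZ| = 19.5, Z = (41.0, 34.1). Then |EZ| = |Z − E| = 34.1.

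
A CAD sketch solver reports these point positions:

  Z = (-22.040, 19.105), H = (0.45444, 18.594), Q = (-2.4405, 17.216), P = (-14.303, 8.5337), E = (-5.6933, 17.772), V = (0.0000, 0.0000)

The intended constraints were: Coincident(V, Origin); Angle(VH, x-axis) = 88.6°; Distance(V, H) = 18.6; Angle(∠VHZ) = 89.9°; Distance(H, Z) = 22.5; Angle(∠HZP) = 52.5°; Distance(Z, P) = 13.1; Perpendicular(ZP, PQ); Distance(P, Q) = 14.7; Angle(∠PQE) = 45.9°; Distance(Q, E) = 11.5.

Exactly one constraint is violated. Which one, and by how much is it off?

Distance(Q, E) = 11.5 — off by 8.20.

V = (0.00, 0.00) ✓; VH at 88.60° ✓; |VH| = 18.60 ✓; ∠VHZ = 89.90° ✓; |HZ| = 22.50 ✓; ∠HZP = 52.50° ✓; |ZP| = 13.10 ✓; ∠(ZP, PQ) = 90.00° ✓; |PQ| = 14.70 ✓; ∠PQE = 45.90° ✓; |QE| = 3.300 ✗.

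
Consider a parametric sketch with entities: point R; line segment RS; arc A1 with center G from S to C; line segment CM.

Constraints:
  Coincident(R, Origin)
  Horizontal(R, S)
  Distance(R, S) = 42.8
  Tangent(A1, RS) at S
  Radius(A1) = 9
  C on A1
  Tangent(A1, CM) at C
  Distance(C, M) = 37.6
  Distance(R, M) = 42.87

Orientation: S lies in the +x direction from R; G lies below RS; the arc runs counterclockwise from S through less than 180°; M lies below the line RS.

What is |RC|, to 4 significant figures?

35.08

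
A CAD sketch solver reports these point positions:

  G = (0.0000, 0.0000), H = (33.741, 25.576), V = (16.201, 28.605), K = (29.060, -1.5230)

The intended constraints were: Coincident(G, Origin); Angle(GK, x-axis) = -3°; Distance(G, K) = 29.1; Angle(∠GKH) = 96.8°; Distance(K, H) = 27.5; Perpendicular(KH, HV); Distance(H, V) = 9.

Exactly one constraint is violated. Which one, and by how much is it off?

Distance(H, V) = 9 — off by 8.80.

G = (0.00, 0.00) ✓; GK at -3.000° ✓; |GK| = 29.10 ✓; ∠GKH = 96.80° ✓; |KH| = 27.50 ✓; ∠(KH, HV) = 90.00° ✓; |HV| = 17.80 ✗.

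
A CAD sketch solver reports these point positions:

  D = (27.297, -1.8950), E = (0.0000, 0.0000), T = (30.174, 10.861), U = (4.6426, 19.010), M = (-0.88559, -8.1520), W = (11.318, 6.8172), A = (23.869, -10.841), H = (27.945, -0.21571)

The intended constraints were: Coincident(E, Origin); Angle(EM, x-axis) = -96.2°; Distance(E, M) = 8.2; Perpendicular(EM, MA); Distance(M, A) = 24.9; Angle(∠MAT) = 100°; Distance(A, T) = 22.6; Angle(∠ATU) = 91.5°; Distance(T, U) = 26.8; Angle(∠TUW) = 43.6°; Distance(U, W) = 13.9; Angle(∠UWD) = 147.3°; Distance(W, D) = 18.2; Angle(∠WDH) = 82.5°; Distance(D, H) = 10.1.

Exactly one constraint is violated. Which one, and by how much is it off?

Distance(D, H) = 10.1 — off by 8.30.

E = (0.00, 0.00) ✓; EM at -96.20° ✓; |EM| = 8.200 ✓; ∠(EM, MA) = 90.00° ✓; |MA| = 24.90 ✓; ∠MAT = 100.0° ✓; |AT| = 22.60 ✓; ∠ATU = 91.50° ✓; |TU| = 26.80 ✓; ∠TUW = 43.60° ✓; |UW| = 13.90 ✓; ∠UWD = 147.3° ✓; |WD| = 18.20 ✓; ∠WDH = 82.50° ✓; |DH| = 1.800 ✗.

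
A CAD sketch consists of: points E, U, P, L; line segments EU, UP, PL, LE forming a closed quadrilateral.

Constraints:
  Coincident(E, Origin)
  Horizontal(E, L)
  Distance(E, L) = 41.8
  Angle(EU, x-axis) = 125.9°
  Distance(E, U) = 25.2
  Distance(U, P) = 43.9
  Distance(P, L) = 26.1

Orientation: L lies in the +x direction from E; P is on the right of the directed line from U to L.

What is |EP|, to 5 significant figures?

19.820

Checks: |UP| = 43.90 ✓; |PL| = 26.10 ✓.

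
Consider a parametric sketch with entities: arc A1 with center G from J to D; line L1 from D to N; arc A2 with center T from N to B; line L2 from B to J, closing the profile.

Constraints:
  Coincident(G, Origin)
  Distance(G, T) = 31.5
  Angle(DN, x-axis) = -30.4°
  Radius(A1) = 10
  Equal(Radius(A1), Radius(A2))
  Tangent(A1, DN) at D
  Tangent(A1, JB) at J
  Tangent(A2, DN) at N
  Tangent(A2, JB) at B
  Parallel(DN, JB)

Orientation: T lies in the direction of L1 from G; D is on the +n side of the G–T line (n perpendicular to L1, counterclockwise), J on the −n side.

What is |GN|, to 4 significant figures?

33.05

The slot axis is L1's direction at -30.4°, so u = (cos -30.4°, sin -30.4°) = (0.8625, -0.5060) and n = (−sin -30.4°, cos -30.4°) = (0.5060, 0.8625). G is at the origin and T lies 31.5 along u from G, so T = 31.5·u = (27.17, -15.94). Tangency of A1 to both parallel lines with radius 10.0 puts D and J at G ± 10.0·n: D = (5.060, 8.625), J = (-5.060, -8.625). Equal radii place N and B the same way about T: N = T + 10.0·n = (32.23, -7.315), B = T − 10.0·n = (22.11, -24.57). Then |GN| = |N − G| = 33.05.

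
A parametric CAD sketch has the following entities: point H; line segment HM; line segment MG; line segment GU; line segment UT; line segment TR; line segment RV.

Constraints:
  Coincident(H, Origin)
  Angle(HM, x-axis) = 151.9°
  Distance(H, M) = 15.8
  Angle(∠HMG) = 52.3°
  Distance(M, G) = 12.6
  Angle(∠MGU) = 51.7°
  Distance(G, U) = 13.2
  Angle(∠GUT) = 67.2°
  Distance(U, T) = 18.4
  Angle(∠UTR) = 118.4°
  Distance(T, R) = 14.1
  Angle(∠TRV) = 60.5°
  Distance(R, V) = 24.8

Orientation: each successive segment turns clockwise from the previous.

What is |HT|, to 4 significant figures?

23.08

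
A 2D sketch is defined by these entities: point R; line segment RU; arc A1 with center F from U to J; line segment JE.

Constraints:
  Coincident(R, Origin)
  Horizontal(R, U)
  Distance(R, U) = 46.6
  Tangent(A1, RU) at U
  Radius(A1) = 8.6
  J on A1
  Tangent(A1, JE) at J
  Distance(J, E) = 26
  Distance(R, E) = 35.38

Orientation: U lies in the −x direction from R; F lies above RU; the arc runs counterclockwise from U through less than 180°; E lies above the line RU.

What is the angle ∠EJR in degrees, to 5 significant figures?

61.053°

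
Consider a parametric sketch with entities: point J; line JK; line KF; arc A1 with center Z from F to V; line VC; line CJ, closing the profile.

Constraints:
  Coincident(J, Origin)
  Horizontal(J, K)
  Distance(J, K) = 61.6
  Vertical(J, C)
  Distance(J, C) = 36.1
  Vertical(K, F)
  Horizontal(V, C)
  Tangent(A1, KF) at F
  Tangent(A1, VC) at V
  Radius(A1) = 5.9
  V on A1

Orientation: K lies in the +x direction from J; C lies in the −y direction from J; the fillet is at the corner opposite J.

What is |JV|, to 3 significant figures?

66.4

J is at the origin; JK is horizontal with |JK| = 61.6 and K on the +x side, so K = (61.6, 0.00). JC is vertical with |JC| = 36.1 and C on the −y side, so C = (0.00, -36.1). The virtual corner opposite J is at (61.6, -36.1). Since A1 is tangent to KF there, ZF ⟂ KF and since A1 is tangent to VC there, ZV ⟂ VC, with radius 5.9, so the center Z sits 5.9 in from both sides at Z = (55.7, -30.2). That places the tangent points at F = (61.6, -30.2) on KF and V = (55.7, -36.1) on VC. Then |JV| = |V − J| = 66.4.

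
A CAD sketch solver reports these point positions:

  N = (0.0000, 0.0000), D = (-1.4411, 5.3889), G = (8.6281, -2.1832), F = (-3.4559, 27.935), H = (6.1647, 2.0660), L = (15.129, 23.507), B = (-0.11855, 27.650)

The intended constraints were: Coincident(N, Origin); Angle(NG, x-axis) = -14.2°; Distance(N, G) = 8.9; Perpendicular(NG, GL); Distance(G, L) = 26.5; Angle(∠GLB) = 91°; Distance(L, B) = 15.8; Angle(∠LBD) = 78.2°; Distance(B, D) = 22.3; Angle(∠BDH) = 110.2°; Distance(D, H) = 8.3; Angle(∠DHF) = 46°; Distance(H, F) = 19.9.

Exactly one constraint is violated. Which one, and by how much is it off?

Distance(H, F) = 19.9 — off by 7.70.

N = (0.00, 0.00) ✓; NG at -14.20° ✓; |NG| = 8.900 ✓; ∠(NG, GL) = 90.00° ✓; |GL| = 26.50 ✓; ∠GLB = 91.00° ✓; |LB| = 15.80 ✓; ∠LBD = 78.20° ✓; |BD| = 22.30 ✓; ∠BDH = 110.2° ✓; |DH| = 8.300 ✓; ∠DHF = 46.00° ✓; |HF| = 27.60 ✗.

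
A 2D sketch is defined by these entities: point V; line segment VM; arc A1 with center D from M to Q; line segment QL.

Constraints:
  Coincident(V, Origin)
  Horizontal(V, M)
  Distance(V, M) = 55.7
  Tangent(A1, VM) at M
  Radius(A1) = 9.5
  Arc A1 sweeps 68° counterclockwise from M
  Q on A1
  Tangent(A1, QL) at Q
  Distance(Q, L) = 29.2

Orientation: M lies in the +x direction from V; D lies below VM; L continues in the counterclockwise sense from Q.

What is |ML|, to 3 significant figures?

38.5

V is at the origin; VM is horizontal with |VM| = 55.7 and M on the +x side, so M = (55.7, 0.00). Since A1 is tangent to VM there, DM ⟂ VM, so D = M + (0, -9.5) = (55.7, -9.50). On A1, M sits at bearing 90° from D; a 68° counterclockwise sweep puts Q at bearing 158°, so Q = D + 9.5·(cos 158°, sin 158°) = (46.9, -5.94). The tangent condition forces DQ to be normal to QL, so QL runs along (−sin 158°, cos 158°); with |QL| = 29.2, L = (36.0, -33.0). Then |ML| = |L − M| = 38.5.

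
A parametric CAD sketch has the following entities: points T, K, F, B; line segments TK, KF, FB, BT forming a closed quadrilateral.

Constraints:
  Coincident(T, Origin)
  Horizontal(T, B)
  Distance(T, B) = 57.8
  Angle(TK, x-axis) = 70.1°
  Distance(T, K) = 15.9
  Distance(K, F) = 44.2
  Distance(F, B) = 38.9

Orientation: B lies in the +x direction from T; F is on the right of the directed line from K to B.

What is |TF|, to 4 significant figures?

35.84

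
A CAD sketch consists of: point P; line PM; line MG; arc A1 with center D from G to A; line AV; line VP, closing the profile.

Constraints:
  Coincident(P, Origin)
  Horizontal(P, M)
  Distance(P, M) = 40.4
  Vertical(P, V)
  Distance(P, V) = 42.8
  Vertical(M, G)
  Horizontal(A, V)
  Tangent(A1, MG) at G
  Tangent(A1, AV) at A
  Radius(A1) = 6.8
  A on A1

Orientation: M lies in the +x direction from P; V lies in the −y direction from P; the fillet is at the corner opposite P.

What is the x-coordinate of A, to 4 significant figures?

33.60

P is at the origin; PM is horizontal with |PM| = 40.4 and M on the +x side, so M = (40.40, 0.000). PV is vertical with |PV| = 42.8 and V on the −y side, so V = (0.000, -42.80). The virtual corner opposite P is at (40.40, -42.80). A1 meets MG tangentially, so DG is at right angles to MG and A1 meets AV tangentially, so DA is at right angles to AV, with radius 6.8, so the center D sits 6.8 in from both sides at D = (33.60, -36.00). That places the tangent points at G = (40.40, -36.00) on MG and A = (33.60, -42.80) on AV. So A.x = 33.60.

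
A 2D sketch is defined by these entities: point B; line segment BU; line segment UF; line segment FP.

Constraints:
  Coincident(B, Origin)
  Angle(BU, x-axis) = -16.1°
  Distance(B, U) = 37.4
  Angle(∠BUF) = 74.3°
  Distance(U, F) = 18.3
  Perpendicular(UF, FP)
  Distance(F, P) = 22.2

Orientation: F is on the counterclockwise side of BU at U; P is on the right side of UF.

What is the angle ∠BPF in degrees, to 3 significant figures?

8.00°

∠BUF = 74.3°, so UF runs at -16.1° + (180° − 74.3°) = 89.6° from the x-axis; with |UF| = 18.3, F = U + 18.3·(cos 89.6°, sin 89.6°) = (36.1, 7.93). UF ⟂ FP; with |FP| = 22.2 on the right of UF, P = F + 22.2·(1.00, -0.00698) = (58.3, 7.77). Then cos ∠BPF = PB·PF / (|PB||PF|), giving 8.00°.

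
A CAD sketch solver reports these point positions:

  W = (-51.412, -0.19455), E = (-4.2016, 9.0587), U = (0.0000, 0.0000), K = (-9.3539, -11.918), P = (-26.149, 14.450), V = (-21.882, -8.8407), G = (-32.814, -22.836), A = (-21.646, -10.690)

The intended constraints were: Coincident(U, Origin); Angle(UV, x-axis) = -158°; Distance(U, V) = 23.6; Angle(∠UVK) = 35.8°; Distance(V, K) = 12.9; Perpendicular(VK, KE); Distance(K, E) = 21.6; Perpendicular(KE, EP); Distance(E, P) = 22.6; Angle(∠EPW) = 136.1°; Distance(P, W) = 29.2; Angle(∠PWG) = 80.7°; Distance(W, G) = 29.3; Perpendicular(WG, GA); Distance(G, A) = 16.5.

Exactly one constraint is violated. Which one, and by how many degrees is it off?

Perpendicular(WG, GA) — off by 8.00°.

U = (0.00, 0.00) ✓; UV at -158.0° ✓; |UV| = 23.60 ✓; ∠UVK = 35.80° ✓; |VK| = 12.90 ✓; ∠(VK, KE) = 90.00° ✓; |KE| = 21.60 ✓; ∠(KE, EP) = 90.00° ✓; |EP| = 22.60 ✓; ∠EPW = 136.1° ✓; |PW| = 29.20 ✓; ∠PWG = 80.70° ✓; |WG| = 29.30 ✓; ∠(WG, GA) = 98.00° ✗; |GA| = 16.50 ✓.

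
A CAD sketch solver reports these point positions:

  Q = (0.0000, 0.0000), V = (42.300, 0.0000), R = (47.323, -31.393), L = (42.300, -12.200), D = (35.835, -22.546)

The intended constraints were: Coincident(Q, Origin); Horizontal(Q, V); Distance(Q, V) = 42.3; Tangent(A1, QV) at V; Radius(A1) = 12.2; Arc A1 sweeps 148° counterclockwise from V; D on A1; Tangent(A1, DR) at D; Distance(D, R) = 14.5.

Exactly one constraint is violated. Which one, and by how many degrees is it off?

Tangent(A1, DR) at D — off by 5.60°.

Q = (0.00, 0.00) ✓; Q.y = 0.00, V.y = 0.00 ✓; |QV| = 42.30 ✓; ∠(LV, VQ) = 90.00° ✓; |LV| = 12.20 ✓; bearing(L→D) − bearing(L→V) = 148.0° ✓; |LD| = 12.20 ✓; ∠(LD, DR) = 95.60° ✗; |DR| = 14.50 ✓.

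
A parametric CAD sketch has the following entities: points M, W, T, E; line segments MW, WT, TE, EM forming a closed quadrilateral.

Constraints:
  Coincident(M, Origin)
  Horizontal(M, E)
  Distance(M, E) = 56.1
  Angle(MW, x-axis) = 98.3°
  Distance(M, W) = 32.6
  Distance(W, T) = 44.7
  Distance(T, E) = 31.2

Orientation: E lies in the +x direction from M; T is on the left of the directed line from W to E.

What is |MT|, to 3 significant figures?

47.7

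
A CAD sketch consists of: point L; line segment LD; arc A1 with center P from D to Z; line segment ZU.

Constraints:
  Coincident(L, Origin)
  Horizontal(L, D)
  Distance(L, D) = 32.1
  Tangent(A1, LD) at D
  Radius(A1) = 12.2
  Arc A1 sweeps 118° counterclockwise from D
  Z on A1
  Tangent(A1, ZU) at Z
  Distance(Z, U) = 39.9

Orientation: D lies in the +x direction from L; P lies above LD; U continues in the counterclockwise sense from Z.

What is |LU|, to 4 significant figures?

58.38

L is at the origin; LD is horizontal with |LD| = 32.1 and D on the +x side, so D = (32.10, 0.000). Since A1 is tangent to LD there, PD ⟂ LD, so P = D + (0, 12.2) = (32.10, 12.20). On A1, D sits at bearing -90° from P; a 118° counterclockwise sweep puts Z at bearing 28°, so Z = P + 12.2·(cos 28°, sin 28°) = (42.87, 17.93). Tangency of A1 to ZU means the radius PZ is perpendicular to ZU, so ZU runs along (−sin 28°, cos 28°); with |ZU| = 39.9, U = (24.14, 53.16). Then |LU| = |U − L| = 58.38.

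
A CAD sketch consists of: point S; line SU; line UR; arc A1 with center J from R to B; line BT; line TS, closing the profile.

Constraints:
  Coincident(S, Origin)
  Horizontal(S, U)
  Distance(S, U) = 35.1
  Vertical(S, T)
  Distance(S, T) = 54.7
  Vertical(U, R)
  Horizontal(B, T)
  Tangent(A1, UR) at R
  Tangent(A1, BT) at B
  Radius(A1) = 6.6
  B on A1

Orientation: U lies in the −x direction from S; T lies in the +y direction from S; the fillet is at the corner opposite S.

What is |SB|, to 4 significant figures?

61.68

S is at the origin; SU is horizontal with |SU| = 35.1 and U on the −x side, so U = (-35.10, 0.000). S and T share the same x with |ST| = 54.7 and T on the +y side, so T = (0.000, 54.70). The virtual corner opposite S is at (-35.10, 54.70). The tangent condition forces JR to be normal to UR and since A1 is tangent to BT there, JB ⟂ BT, with radius 6.6, so the center J sits 6.6 in from both sides at J = (-28.50, 48.10). That places the tangent points at R = (-35.10, 48.10) on UR and B = (-28.50, 54.70) on BT. Then |SB| = |B − S| = 61.68.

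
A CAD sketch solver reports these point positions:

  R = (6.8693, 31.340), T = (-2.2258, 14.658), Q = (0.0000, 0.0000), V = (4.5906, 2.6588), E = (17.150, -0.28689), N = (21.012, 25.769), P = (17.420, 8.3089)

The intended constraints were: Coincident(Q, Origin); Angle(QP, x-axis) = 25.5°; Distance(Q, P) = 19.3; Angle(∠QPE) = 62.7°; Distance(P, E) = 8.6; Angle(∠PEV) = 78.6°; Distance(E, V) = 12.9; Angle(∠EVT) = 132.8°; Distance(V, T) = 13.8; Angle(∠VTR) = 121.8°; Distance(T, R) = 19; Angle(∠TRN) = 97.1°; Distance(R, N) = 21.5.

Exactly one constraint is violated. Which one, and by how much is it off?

Distance(R, N) = 21.5 — off by 6.30.

Q = (0.00, 0.00) ✓; QP at 25.50° ✓; |QP| = 19.30 ✓; ∠QPE = 62.70° ✓; |PE| = 8.600 ✓; ∠PEV = 78.60° ✓; |EV| = 12.90 ✓; ∠EVT = 132.8° ✓; |VT| = 13.80 ✓; ∠VTR = 121.8° ✓; |TR| = 19.00 ✓; ∠TRN = 97.10° ✓; |RN| = 15.20 ✗.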